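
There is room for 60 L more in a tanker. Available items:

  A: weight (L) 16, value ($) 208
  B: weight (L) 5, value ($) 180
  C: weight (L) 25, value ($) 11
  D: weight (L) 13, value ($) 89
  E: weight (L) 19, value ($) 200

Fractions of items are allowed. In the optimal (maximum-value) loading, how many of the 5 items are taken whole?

Sort by value per unit weight and fill in that order.
Ratios (sorted): B 36.00, A 13.00, E 10.53, D 6.85, C 0.44
take B (5 @ 180); take A (16 @ 208); take E (19 @ 200); take D (13 @ 89); take 7/25 of C → 3.08. Capacity used 60/60.
4 item(s) taken whole; one partial (take 7/25 of C).

4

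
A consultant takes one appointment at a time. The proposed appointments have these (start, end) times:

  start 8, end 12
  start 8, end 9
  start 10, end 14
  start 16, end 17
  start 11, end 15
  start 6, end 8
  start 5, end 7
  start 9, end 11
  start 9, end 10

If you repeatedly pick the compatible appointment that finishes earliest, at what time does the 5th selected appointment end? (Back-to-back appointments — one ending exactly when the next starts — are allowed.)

17

Sorted by end: (5,7)  (6,8)  (8,9)  (9,10)  (9,11)  (8,12)  (10,14)  (11,15)  (16,17)
take (5,7); take (8,9); take (9,10); take (10,14); take (16,17).
Selected: (5,7) (8,9) (9,10) (10,14) (16,17)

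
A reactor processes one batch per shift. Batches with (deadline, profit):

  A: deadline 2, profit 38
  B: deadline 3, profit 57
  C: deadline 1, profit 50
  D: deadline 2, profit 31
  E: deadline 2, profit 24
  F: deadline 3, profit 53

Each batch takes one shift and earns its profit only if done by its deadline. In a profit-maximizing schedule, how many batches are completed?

Take jobs in profit order; each goes to the latest open slot no later than its deadline.
By profit: B(d3,57), F(d3,53), C(d1,50), A(d2,38), D(d2,31), E(d2,24)
B→slot 3; F→slot 2; C→slot 1; A skipped; D skipped; E skipped.
3 of 6 scheduled.

3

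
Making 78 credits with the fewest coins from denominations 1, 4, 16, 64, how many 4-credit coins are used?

3

Greedy: take as many of the largest coin as possible, then repeat with the remainder.
78 − 1×64→14 − 3×4→2 − 2×1→0
Count of 4: 3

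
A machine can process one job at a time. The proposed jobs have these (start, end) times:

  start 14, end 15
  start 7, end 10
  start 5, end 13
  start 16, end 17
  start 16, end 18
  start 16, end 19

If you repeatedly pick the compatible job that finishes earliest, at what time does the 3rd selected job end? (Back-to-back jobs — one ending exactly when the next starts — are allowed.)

Order by finish time; keep every interval that doesn't clash with the previous kept one.
Sorted by end: (7,10)  (5,13)  (14,15)  (16,17)  (16,18)  (16,19)
take (7,10); skip (5,13); take (14,15); take (16,17); skip (16,19).
Selected: (7,10) (14,15) (16,17)

17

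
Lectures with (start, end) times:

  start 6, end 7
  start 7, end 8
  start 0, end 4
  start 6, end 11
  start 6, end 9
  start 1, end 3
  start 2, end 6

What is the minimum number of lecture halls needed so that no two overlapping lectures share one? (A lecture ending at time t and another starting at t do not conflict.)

Events (time:±→running): 0:+→1 1:+→2 2:+→3 … peak 3.

3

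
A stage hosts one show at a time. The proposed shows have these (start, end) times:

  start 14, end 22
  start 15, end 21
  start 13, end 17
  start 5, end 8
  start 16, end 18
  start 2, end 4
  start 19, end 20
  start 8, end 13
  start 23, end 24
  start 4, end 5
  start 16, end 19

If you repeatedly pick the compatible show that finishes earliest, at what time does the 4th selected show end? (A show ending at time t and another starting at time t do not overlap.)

13

Sort by end time and greedily take each interval whose start is ≥ the last chosen end.
Sorted by end: (2,4)  (4,5)  (5,8)  (8,13)  (13,17)  (16,18)  (16,19)  (19,20)  (15,21)  (14,22)  (23,24)
take (2,4); take (4,5); take (5,8); take (8,13); take (13,17); take (19,20); take (23,24).
Selected: (2,4) (4,5) (5,8) (8,13) (13,17) (19,20) (23,24)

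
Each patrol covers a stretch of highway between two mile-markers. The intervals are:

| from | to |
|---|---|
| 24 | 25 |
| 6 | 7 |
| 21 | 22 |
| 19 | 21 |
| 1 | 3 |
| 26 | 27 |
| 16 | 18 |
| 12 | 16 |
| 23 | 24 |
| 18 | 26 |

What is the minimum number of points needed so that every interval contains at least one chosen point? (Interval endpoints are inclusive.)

6

Sort by right endpoint; whenever an interval is uncovered, place a point at its right end.
By right end: [1,3]  [6,7]  [12,16]  [16,18]  [19,21]  [21,22]  [23,24]  [24,25]  [18,26]  [26,27]
[1,3] uncovered → point at 3; [6,7] uncovered → point at 7; [12,16] uncovered → point at 16; [19,21] uncovered → point at 21; [23,24] uncovered → point at 24; [26,27] uncovered → point at 27.
Points: 3, 7, 16, 21, 24, 27 (6 total).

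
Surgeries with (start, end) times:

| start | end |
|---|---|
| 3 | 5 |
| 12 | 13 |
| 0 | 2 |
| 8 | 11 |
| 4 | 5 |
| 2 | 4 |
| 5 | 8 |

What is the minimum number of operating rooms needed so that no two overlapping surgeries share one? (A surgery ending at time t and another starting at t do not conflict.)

2

Events (time:±→running): 0:+→1 2:-→0 2:+→1 3:+→2 … peak 2.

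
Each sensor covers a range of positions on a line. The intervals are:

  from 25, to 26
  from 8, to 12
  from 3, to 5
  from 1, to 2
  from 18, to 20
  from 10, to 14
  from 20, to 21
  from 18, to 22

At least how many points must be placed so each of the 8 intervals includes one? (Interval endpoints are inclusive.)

Sorted: [1,2] [3,5] [8,12] [10,14] [18,20] [20,21] [18,22] [25,26]
{[1,2]} hit by 2; {[3,5]} hit by 5; {[8,12],[10,14]} hit by 12; {[18,20],[20,21],[18,22]} hit by 20; {[25,26]} hit by 26.
Points: 2, 5, 12, 20, 26 (5 total).

5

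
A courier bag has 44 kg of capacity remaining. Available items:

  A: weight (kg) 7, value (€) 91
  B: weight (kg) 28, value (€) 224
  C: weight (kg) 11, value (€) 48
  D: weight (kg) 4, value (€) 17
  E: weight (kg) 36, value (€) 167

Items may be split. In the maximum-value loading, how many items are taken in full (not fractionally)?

Ratios (sorted): A 13.00, B 8.00, E 4.64, C 4.36, D 4.25
take A (7 @ 91); take B (28 @ 224); take 9/36 of E → 41.75. Capacity used 44/44.
2 item(s) taken whole; one partial (take 9/36 of E).

2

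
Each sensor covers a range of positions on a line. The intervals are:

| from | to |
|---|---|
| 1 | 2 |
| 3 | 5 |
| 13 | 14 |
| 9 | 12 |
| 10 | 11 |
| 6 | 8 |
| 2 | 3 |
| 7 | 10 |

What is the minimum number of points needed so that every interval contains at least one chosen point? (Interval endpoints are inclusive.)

5

Process intervals by earliest right end; each time one isn't hit yet, stab at its right endpoint.
By right end: [1,2]  [2,3]  [3,5]  [6,8]  [7,10]  [10,11]  [9,12]  [13,14]
[1,2] uncovered → point at 2; [3,5] uncovered → point at 5; [6,8] uncovered → point at 8; [10,11] uncovered → point at 11; [13,14] uncovered → point at 14.
Points: 2, 5, 8, 11, 14 (5 total).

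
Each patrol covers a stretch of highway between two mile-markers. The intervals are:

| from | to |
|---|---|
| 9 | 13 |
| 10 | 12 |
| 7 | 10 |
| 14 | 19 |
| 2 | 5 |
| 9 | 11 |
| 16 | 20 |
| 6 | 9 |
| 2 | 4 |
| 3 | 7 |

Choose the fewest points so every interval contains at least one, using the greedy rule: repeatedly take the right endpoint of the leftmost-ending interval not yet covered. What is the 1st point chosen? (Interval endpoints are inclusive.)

4

By right end: [2,4]  [2,5]  [3,7]  [6,9]  [7,10]  [9,11]  [10,12]  [9,13]  [14,19]  [16,20]
[2,4] uncovered → point at 4; [6,9] uncovered → point at 9; [10,12] uncovered → point at 12; [14,19] uncovered → point at 19.
Points: 4, 9, 12, 19 (4 total).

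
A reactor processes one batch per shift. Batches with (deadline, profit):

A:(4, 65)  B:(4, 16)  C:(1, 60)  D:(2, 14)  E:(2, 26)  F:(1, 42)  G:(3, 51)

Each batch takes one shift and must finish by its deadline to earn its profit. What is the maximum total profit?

202

Profit order: A=65 C=60 G=51 F=42 E=26 B=16 D=14
Assign: A→slot 4, C→slot 1, G→slot 3, F skipped, E→slot 2, B skipped, D skipped.
Slots: [1:C] [2:E] [3:G] [4:A]
Profit = 60 + 26 + 51 + 65 = 202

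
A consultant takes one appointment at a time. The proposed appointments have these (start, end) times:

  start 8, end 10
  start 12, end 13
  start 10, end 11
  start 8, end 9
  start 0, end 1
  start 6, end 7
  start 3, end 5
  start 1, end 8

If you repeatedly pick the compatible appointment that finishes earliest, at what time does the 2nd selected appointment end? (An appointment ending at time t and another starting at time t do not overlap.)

Sort by end time and greedily take each interval whose start is ≥ the last chosen end.
By end time: (0,1), (3,5), (6,7), (1,8), (8,9), (8,10), (10,11), (12,13).
Pick (0,1); next start ≥ 1 → (3,5); next start ≥ 5 → (6,7); next start ≥ 7 → (8,9); next start ≥ 9 → (10,11); next start ≥ 11 → (12,13).
Selected: (0,1) (3,5) (6,7) (8,9) (10,11) (12,13)

5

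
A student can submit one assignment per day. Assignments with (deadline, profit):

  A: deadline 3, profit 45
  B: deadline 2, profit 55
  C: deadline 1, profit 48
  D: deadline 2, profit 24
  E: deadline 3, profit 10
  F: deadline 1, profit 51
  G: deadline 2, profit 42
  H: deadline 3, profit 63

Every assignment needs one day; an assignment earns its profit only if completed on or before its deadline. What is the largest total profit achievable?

Take jobs in profit order; each goes to the latest open slot no later than its deadline.
Profit order: H=63 B=55 F=51 C=48 A=45 G=42 D=24 E=10
Assign: H→slot 3, B→slot 2, F→slot 1, C skipped, A skipped, G skipped, D skipped, E skipped.
Slots: [1:F] [2:B] [3:H]
Profit = 51 + 55 + 63 = 169

169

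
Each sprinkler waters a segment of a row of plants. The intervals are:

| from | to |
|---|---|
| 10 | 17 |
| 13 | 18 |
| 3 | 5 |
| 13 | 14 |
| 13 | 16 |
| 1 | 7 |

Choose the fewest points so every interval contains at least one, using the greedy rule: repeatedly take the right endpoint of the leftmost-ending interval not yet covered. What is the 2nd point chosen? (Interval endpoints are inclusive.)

Process intervals by earliest right end; each time one isn't hit yet, stab at its right endpoint.
By right end: [3,5]  [1,7]  [13,14]  [13,16]  [10,17]  [13,18]
[3,5] uncovered → point at 5; [13,14] uncovered → point at 14.
Points: 5, 14 (2 total).

14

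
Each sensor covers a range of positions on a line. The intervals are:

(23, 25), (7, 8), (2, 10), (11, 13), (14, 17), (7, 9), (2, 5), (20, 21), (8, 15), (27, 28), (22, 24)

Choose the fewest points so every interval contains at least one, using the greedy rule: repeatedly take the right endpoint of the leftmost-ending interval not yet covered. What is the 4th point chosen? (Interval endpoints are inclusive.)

17

Sorted: [2,5] [7,8] [7,9] [2,10] [11,13] [8,15] [14,17] [20,21] [22,24] [23,25] [27,28]
{[2,5]} hit by 5; {[7,8],[7,9],[2,10]} hit by 8; {[11,13],[8,15]} hit by 13; {[14,17]} hit by 17; {[20,21]} hit by 21; {[22,24],[23,25]} hit by 24; {[27,28]} hit by 28.
Points: 5, 8, 13, 17, 21, 24, 28 (7 total).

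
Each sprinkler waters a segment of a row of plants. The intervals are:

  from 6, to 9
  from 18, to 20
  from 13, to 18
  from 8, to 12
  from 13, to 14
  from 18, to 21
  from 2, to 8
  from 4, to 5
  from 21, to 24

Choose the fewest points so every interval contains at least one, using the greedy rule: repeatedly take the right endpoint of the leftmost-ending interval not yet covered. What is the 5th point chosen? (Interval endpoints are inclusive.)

By right end: [4,5]  [2,8]  [6,9]  [8,12]  [13,14]  [13,18]  [18,20]  [18,21]  [21,24]
[4,5] uncovered → point at 5; [6,9] uncovered → point at 9; [13,14] uncovered → point at 14; [18,20] uncovered → point at 20; [21,24] uncovered → point at 24.
Points: 5, 9, 14, 20, 24 (5 total).

24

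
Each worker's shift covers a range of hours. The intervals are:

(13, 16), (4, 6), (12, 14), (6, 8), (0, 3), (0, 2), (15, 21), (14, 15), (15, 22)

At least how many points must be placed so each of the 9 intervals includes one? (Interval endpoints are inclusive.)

4

Sort by right endpoint; whenever an interval is uncovered, place a point at its right end.
Sorted: [0,2] [0,3] [4,6] [6,8] [12,14] [14,15] [13,16] [15,21] [15,22]
{[0,2],[0,3]} hit by 2; {[4,6],[6,8]} hit by 6; {[12,14],[14,15],[13,16]} hit by 14; {[15,21],[15,22]} hit by 21.
Points: 2, 6, 14, 21 (4 total).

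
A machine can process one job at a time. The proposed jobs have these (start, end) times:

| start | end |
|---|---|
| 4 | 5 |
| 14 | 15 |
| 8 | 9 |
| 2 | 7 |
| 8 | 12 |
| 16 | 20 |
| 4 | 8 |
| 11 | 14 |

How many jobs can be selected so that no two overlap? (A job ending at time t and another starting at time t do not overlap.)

Greedy by earliest finish: after sorting by end time, pick each interval compatible with the last pick.
By end time: (4,5), (2,7), (4,8), (8,9), (8,12), (11,14), (14,15), (16,20).
Pick (4,5); next start ≥ 5 → (8,9); next start ≥ 9 → (11,14); next start ≥ 14 → (14,15); next start ≥ 15 → (16,20).
Selected 5 jobs.

5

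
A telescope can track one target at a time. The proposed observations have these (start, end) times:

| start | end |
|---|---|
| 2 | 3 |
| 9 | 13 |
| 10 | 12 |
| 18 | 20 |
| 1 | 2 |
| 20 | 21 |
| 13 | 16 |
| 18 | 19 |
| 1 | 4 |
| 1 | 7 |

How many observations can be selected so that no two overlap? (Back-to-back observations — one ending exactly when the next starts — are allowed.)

6

Sort by end time and greedily take each interval whose start is ≥ the last chosen end.
Sorted by end: (1,2)  (2,3)  (1,4)  (1,7)  (10,12)  (9,13)  (13,16)  (18,19)  (18,20)  (20,21)
take (1,2); take (2,3); skip (1,4); skip (1,7); take (10,12); skip (9,13); take (13,16); take (18,19); skip (18,20); take (20,21).
Selected 6 observations.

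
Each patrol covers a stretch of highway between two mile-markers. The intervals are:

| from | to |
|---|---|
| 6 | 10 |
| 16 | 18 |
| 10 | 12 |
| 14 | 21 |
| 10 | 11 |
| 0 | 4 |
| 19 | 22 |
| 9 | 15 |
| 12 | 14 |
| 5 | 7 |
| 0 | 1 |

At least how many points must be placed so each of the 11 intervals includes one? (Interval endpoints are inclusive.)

By right end: [0,1]  [0,4]  [5,7]  [6,10]  [10,11]  [10,12]  [12,14]  [9,15]  [16,18]  [14,21]  [19,22]
[0,1] uncovered → point at 1; [5,7] uncovered → point at 7; [10,11] uncovered → point at 11; [12,14] uncovered → point at 14; [16,18] uncovered → point at 18; [19,22] uncovered → point at 22.
Points: 1, 7, 11, 14, 18, 22 (6 total).

6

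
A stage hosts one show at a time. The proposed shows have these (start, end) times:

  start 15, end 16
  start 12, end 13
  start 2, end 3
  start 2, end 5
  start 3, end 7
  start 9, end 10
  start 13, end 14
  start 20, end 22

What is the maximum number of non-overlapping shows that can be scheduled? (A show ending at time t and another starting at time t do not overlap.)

Sorted by end: (2,3)  (2,5)  (3,7)  (9,10)  (12,13)  (13,14)  (15,16)  (20,22)
take (2,3); skip (2,5); take (3,7); take (9,10); take (12,13); take (13,14); take (15,16); take (20,22).
Selected 7 shows.

7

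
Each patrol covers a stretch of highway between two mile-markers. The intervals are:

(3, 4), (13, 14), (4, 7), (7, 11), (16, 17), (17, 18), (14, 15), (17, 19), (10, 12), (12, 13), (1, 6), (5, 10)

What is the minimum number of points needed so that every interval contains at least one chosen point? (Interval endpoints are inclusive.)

5

Sorted: [3,4] [1,6] [4,7] [5,10] [7,11] [10,12] [12,13] [13,14] [14,15] [16,17] [17,18] [17,19]
{[3,4],[1,6],[4,7]} hit by 4; {[5,10],[7,11],[10,12]} hit by 10; {[12,13],[13,14]} hit by 13; {[14,15]} hit by 15; {[16,17],[17,18],[17,19]} hit by 17.
Points: 4, 10, 13, 15, 17 (5 total).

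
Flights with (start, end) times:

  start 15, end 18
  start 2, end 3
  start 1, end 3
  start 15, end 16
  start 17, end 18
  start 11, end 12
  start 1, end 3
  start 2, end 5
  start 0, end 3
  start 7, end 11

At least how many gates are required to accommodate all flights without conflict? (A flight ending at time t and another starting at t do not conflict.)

5

starts: [0, 1, 1, 2, 2, 7, 11, 15, 15, 17]
ends:   [3, 3, 3, 3, 5, 11, 12, 16, 18, 18]
s0→1 s1→2 s1→3 s2→4 s2→5  — peak 5.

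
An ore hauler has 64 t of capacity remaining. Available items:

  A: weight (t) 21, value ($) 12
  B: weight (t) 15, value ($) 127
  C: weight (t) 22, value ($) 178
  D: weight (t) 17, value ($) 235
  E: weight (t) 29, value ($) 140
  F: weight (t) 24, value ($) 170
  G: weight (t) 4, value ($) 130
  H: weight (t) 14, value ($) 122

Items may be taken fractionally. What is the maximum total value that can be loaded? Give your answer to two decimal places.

727.27

Greedy by value/weight ratio, highest first.
Ratios (sorted): G 32.50, D 13.82, H 8.71, B 8.47, C 8.09, F 7.08, E 4.83, A 0.57
take G (4 @ 130); take D (17 @ 235); take H (14 @ 122); take B (15 @ 127); take 14/22 of C → 113.27. Capacity used 64/64.
Total value = 727.27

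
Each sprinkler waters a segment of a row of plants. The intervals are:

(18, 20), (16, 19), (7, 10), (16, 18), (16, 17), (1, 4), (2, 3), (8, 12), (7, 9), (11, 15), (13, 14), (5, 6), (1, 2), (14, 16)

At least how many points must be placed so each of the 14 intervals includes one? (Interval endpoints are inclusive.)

6

Sorted: [1,2] [2,3] [1,4] [5,6] [7,9] [7,10] [8,12] [13,14] [11,15] [14,16] [16,17] [16,18] [16,19] [18,20]
{[1,2],[2,3],[1,4]} hit by 2; {[5,6]} hit by 6; {[7,9],[7,10],[8,12]} hit by 9; {[13,14],[11,15],[14,16]} hit by 14; {[16,17],[16,18],[16,19]} hit by 17; {[18,20]} hit by 20.
Points: 2, 6, 9, 14, 17, 20 (6 total).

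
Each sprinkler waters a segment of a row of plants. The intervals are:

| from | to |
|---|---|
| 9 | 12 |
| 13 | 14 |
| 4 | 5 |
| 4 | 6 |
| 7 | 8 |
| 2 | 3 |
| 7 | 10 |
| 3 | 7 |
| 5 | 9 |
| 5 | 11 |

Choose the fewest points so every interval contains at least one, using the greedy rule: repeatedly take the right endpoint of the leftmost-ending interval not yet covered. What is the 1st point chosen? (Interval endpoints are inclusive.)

By right end: [2,3]  [4,5]  [4,6]  [3,7]  [7,8]  [5,9]  [7,10]  [5,11]  [9,12]  [13,14]
[2,3] uncovered → point at 3; [4,5] uncovered → point at 5; [7,8] uncovered → point at 8; [9,12] uncovered → point at 12; [13,14] uncovered → point at 14.
Points: 3, 5, 8, 12, 14 (5 total).

3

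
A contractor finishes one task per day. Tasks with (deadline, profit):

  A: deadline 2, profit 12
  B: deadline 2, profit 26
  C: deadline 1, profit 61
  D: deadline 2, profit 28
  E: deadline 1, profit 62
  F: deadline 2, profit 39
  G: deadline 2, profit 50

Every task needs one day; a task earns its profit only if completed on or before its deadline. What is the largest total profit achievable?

By profit: E(d1,62), C(d1,61), G(d2,50), F(d2,39), D(d2,28), B(d2,26), A(d2,12)
E→slot 1; C skipped; G→slot 2; F skipped; D skipped; B skipped; A skipped.
Profit = 62 + 50 = 112

112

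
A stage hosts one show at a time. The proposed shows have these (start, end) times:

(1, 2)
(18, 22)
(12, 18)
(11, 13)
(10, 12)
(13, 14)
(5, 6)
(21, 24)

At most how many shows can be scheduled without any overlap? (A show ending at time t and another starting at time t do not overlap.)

Sort by end time and greedily take each interval whose start is ≥ the last chosen end.
Sorted by end: (1,2)  (5,6)  (10,12)  (11,13)  (13,14)  (12,18)  (18,22)  (21,24)
take (1,2); take (5,6); take (10,12); take (13,14); skip (12,18); take (18,22); skip (21,24).
Selected 5 shows.

5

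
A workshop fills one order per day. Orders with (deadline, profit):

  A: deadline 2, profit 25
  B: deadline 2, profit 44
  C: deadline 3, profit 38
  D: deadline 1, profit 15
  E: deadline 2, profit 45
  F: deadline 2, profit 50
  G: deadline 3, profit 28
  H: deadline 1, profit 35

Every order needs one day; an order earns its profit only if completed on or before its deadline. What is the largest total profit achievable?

Sort by profit descending; place each in the latest free slot ≤ its deadline.
Profit order: F=50 E=45 B=44 C=38 H=35 G=28 A=25 D=15
Assign: F→slot 2, E→slot 1, B skipped, C→slot 3, H skipped, G skipped, A skipped, D skipped.
Slots: [1:E] [2:F] [3:C]
Profit = 45 + 50 + 38 = 133

133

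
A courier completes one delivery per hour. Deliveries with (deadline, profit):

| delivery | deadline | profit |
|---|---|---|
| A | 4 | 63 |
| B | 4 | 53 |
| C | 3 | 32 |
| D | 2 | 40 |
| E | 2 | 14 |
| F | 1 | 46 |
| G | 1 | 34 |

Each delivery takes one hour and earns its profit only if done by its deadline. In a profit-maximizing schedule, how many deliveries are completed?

4

Sort by profit descending; place each in the latest free slot ≤ its deadline.
By profit: A(d4,63), B(d4,53), F(d1,46), D(d2,40), G(d1,34), C(d3,32), E(d2,14)
A→slot 4; B→slot 3; F→slot 1; D→slot 2; G skipped; C skipped; E skipped.
4 of 7 scheduled.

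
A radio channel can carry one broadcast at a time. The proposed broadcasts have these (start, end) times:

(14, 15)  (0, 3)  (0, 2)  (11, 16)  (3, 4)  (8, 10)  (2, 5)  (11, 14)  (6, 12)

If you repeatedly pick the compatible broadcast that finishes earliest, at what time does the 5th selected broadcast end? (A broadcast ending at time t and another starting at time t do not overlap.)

Greedy by earliest finish: after sorting by end time, pick each interval compatible with the last pick.
By end time: (0,2), (0,3), (3,4), (2,5), (8,10), (6,12), (11,14), (14,15), (11,16).
Pick (0,2); next start ≥ 2 → (3,4); next start ≥ 4 → (8,10); next start ≥ 10 → (11,14); next start ≥ 14 → (14,15).
Selected: (0,2) (3,4) (8,10) (11,14) (14,15)

15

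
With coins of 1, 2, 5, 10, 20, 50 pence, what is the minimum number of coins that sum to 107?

107 − 2×50→7 − 1×5→2 − 1×2→0
Total coins = 2 + 1 + 1 = 4

4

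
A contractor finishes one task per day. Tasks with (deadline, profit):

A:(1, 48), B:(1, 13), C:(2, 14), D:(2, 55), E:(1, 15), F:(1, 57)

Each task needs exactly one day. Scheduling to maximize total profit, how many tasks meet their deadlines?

2

Take jobs in profit order; each goes to the latest open slot no later than its deadline.
By profit: F(d1,57), D(d2,55), A(d1,48), E(d1,15), C(d2,14), B(d1,13)
F→slot 1; D→slot 2; A skipped; E skipped; C skipped; B skipped.
2 of 6 scheduled.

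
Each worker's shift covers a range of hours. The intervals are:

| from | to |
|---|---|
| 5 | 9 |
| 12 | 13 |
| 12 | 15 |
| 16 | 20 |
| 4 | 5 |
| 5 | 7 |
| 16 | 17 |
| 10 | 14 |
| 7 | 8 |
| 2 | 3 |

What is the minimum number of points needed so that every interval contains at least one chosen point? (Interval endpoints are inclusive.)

5

Sorted: [2,3] [4,5] [5,7] [7,8] [5,9] [12,13] [10,14] [12,15] [16,17] [16,20]
{[2,3]} hit by 3; {[4,5],[5,7]} hit by 5; {[7,8],[5,9]} hit by 8; {[12,13],[10,14],[12,15]} hit by 13; {[16,17],[16,20]} hit by 17.
Points: 3, 5, 8, 13, 17 (5 total).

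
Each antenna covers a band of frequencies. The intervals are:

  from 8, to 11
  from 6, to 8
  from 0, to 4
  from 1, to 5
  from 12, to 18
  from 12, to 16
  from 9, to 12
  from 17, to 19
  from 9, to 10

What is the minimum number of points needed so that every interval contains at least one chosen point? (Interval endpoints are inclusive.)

Sorted: [0,4] [1,5] [6,8] [9,10] [8,11] [9,12] [12,16] [12,18] [17,19]
{[0,4],[1,5]} hit by 4; {[6,8]} hit by 8; {[9,10],[8,11],[9,12]} hit by 10; {[12,16],[12,18]} hit by 16; {[17,19]} hit by 19.
Points: 4, 8, 10, 16, 19 (5 total).

5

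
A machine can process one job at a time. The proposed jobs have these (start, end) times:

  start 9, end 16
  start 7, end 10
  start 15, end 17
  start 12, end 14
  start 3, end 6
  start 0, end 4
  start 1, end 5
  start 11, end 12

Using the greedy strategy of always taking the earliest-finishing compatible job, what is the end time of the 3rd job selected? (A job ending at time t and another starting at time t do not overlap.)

12

Sorted by end: (0,4)  (1,5)  (3,6)  (7,10)  (11,12)  (12,14)  (9,16)  (15,17)
take (0,4); skip (1,5); skip (3,6); take (7,10); take (11,12); take (12,14); take (15,17).
Selected: (0,4) (7,10) (11,12) (12,14) (15,17)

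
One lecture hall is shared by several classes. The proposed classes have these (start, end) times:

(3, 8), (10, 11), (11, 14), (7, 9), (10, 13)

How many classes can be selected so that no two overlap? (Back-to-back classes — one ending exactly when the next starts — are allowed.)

3

Greedy by earliest finish: after sorting by end time, pick each interval compatible with the last pick.
Sorted by end: (3,8)  (7,9)  (10,11)  (10,13)  (11,14)
take (3,8); take (10,11); take (11,14).
Selected 3 classes.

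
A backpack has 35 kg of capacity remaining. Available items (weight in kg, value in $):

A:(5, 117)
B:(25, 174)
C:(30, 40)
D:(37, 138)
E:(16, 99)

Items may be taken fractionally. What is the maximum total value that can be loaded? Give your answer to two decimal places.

Sort by value per unit weight and fill in that order.
Ratios (sorted): A 23.40, B 6.96, E 6.19, D 3.73, C 1.33
take A (5 @ 117); take B (25 @ 174); take 5/16 of E → 30.94. Capacity used 35/35.
Total value = 321.94

321.94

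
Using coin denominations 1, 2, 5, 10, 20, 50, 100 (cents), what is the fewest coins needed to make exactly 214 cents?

Use the largest denomination that fits, subtract, and repeat.
214 = 2×100 + 1×10 + 2×2
Total coins = 2 + 1 + 2 = 5

5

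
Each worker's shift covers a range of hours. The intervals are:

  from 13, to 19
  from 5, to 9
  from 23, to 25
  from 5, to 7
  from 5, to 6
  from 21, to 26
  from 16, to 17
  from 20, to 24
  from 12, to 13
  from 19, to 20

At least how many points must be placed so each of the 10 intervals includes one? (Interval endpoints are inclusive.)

By right end: [5,6]  [5,7]  [5,9]  [12,13]  [16,17]  [13,19]  [19,20]  [20,24]  [23,25]  [21,26]
[5,6] uncovered → point at 6; [12,13] uncovered → point at 13; [16,17] uncovered → point at 17; [19,20] uncovered → point at 20; [23,25] uncovered → point at 25.
Points: 6, 13, 17, 20, 25 (5 total).

5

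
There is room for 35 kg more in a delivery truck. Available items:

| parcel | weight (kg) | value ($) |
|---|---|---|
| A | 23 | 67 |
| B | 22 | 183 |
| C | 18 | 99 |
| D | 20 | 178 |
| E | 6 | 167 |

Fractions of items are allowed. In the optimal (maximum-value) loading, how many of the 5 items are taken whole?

2

Greedy by value/weight ratio, highest first.
Order: E (167/6=27.83) > D (178/20=8.90) > B (183/22=8.32) > C (99/18=5.50) > A (67/23=2.91)
Fill: take E (6 @ 167) → take D (20 @ 178) → take 9/22 of B → 74.86; 35/35 used.
2 item(s) taken whole; one partial (take 9/22 of B).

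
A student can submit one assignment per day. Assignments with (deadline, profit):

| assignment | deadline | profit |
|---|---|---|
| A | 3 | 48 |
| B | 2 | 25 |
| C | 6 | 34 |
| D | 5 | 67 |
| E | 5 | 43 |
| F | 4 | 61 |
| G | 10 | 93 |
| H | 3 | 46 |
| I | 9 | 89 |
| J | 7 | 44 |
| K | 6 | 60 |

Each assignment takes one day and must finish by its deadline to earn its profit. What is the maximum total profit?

By profit: G(d10,93), I(d9,89), D(d5,67), F(d4,61), K(d6,60), A(d3,48), H(d3,46), J(d7,44), E(d5,43), C(d6,34), B(d2,25)
G→slot 10; I→slot 9; D→slot 5; F→slot 4; K→slot 6; A→slot 3; H→slot 2; J→slot 7; E→slot 1; C skipped; B skipped.
Profit = 43 + 46 + 48 + 61 + 67 + 60 + 44 + 89 + 93 = 551

551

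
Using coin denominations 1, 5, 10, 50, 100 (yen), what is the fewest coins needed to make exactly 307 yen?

6

307 − 3×100→7 − 1×5→2 − 2×1→0
Total coins = 3 + 1 + 2 = 6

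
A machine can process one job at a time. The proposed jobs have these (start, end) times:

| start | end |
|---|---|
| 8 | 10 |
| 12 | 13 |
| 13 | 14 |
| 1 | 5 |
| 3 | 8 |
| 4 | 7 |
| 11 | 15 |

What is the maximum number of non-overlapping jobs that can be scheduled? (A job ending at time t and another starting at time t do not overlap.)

Greedy by earliest finish: after sorting by end time, pick each interval compatible with the last pick.
Sorted by end: (1,5)  (4,7)  (3,8)  (8,10)  (12,13)  (13,14)  (11,15)
take (1,5); skip (4,7); take (8,10); take (12,13); take (13,14).
Selected 4 jobs.

4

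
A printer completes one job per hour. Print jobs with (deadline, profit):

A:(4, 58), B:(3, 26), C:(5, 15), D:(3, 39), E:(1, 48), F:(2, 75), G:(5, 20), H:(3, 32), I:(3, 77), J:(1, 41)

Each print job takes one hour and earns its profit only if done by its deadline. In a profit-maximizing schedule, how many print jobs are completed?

5

By profit: I(d3,77), F(d2,75), A(d4,58), E(d1,48), J(d1,41), D(d3,39), H(d3,32), B(d3,26), G(d5,20), C(d5,15)
I→slot 3; F→slot 2; A→slot 4; E→slot 1; J skipped; D skipped; H skipped; B skipped; G→slot 5; C skipped.
5 of 10 scheduled.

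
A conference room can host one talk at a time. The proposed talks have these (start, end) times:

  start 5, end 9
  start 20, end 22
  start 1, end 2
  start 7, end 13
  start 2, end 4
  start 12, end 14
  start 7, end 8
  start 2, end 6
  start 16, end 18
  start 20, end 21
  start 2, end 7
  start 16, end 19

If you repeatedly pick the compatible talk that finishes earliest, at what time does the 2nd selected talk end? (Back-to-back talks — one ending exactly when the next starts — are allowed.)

4

Sorted by end: (1,2)  (2,4)  (2,6)  (2,7)  (7,8)  (5,9)  (7,13)  (12,14)  (16,18)  (16,19)  (20,21)  (20,22)
take (1,2); take (2,4); skip (2,7); take (7,8); skip (5,9); skip (7,13); take (12,14); take (16,18); skip (16,19); take (20,21); skip (20,22).
Selected: (1,2) (2,4) (7,8) (12,14) (16,18) (20,21)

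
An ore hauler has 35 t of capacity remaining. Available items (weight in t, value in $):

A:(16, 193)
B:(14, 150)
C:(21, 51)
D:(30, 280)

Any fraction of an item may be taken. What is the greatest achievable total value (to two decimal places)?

389.67

Greedy by value/weight ratio, highest first.
Order: A (193/16=12.06) > B (150/14=10.71) > D (280/30=9.33) > C (51/21=2.43)
Fill: take A (16 @ 193) → take B (14 @ 150) → take 5/30 of D → 46.67; 35/35 used.
Total value = 389.67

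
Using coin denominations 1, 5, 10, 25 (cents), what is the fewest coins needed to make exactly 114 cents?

9

114 − 4×25→14 − 1×10→4 − 4×1→0
Total coins = 4 + 1 + 4 = 9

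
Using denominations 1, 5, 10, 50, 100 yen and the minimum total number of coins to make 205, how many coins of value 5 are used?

205 = 2×100 + 1×5
Count of 5: 1

1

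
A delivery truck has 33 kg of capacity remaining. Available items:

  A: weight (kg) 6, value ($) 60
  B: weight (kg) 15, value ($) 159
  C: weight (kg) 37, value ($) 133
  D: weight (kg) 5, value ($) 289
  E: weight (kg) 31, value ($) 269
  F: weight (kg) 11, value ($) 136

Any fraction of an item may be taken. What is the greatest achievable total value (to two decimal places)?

604.00

Ratios (sorted): D 57.80, F 12.36, B 10.60, A 10.00, E 8.68, C 3.59
take D (5 @ 289); take F (11 @ 136); take B (15 @ 159); take 2/6 of A → 20.00. Capacity used 33/33.
Total value = 604.00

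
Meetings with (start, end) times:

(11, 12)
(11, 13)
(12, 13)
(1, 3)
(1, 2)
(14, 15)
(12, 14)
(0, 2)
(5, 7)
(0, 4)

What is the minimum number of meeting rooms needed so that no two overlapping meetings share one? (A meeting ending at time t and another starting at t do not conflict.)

The answer is the maximum number of intervals overlapping at any instant.
starts: [0, 0, 1, 1, 5, 11, 11, 12, 12, 14]
ends:   [2, 2, 3, 4, 7, 12, 13, 13, 14, 15]
s0→1 s0→2 s1→3 s1→4  — peak 4.

4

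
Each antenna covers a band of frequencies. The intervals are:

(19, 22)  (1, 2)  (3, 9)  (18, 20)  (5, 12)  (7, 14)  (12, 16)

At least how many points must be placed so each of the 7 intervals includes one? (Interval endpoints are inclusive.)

4

Sort by right endpoint; whenever an interval is uncovered, place a point at its right end.
Sorted: [1,2] [3,9] [5,12] [7,14] [12,16] [18,20] [19,22]
{[1,2]} hit by 2; {[3,9],[5,12],[7,14]} hit by 9; {[12,16]} hit by 16; {[18,20],[19,22]} hit by 20.
Points: 2, 9, 16, 20 (4 total).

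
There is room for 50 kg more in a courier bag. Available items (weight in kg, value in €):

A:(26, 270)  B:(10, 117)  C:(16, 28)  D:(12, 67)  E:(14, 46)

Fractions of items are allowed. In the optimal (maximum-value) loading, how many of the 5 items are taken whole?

Sort by value per unit weight and fill in that order.
Ratios (sorted): B 11.70, A 10.38, D 5.58, E 3.29, C 1.75
take B (10 @ 117); take A (26 @ 270); take D (12 @ 67); take 2/14 of E → 6.57. Capacity used 50/50.
3 item(s) taken whole; one partial (take 2/14 of E).

3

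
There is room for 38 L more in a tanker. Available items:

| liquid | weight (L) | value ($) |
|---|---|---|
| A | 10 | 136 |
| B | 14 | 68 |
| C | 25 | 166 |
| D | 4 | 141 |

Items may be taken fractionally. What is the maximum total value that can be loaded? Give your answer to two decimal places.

Order: D (141/4=35.25) > A (136/10=13.60) > C (166/25=6.64) > B (68/14=4.86)
Fill: take D (4 @ 141) → take A (10 @ 136) → take 24/25 of C → 159.36; 38/38 used.
Total value = 436.36

436.36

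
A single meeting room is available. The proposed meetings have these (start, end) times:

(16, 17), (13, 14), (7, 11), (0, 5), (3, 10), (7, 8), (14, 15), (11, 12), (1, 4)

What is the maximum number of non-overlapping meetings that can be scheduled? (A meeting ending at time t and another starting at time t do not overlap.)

6

Sort by end time and greedily take each interval whose start is ≥ the last chosen end.
By end time: (1,4), (0,5), (7,8), (3,10), (7,11), (11,12), (13,14), (14,15), (16,17).
Pick (1,4); next start ≥ 4 → (7,8); next start ≥ 8 → (11,12); next start ≥ 12 → (13,14); next start ≥ 14 → (14,15); next start ≥ 15 → (16,17).
Selected 6 meetings.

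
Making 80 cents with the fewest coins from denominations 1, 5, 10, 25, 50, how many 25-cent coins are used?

Use the largest denomination that fits, subtract, and repeat.
80 − 1×50→30 − 1×25→5 − 1×5→0
Count of 25: 1

1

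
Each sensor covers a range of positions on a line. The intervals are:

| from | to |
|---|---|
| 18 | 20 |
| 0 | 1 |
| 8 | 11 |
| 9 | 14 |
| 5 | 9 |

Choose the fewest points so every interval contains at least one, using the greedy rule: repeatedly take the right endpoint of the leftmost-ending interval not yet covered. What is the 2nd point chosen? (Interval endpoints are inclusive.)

9

Sorted: [0,1] [5,9] [8,11] [9,14] [18,20]
{[0,1]} hit by 1; {[5,9],[8,11],[9,14]} hit by 9; {[18,20]} hit by 20.
Points: 1, 9, 20 (3 total).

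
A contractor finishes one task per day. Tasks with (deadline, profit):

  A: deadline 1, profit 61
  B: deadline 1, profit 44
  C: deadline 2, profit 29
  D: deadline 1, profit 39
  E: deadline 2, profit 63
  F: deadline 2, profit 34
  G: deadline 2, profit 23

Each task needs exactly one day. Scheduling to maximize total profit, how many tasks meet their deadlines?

Take jobs in profit order; each goes to the latest open slot no later than its deadline.
By profit: E(d2,63), A(d1,61), B(d1,44), D(d1,39), F(d2,34), C(d2,29), G(d2,23)
E→slot 2; A→slot 1; B skipped; D skipped; F skipped; C skipped; G skipped.
2 of 7 scheduled.

2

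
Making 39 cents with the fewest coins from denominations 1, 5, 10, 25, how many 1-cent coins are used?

39 − 1×25→14 − 1×10→4 − 4×1→0
Count of 1: 4

4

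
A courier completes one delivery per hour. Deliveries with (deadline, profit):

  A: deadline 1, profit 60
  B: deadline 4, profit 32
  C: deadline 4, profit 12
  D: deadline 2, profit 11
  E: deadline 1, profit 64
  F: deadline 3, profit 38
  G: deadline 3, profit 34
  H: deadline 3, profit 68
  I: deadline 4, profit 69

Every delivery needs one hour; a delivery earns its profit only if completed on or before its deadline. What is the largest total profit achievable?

By profit: I(d4,69), H(d3,68), E(d1,64), A(d1,60), F(d3,38), G(d3,34), B(d4,32), C(d4,12), D(d2,11)
I→slot 4; H→slot 3; E→slot 1; A skipped; F→slot 2; G skipped; B skipped; C skipped; D skipped.
Profit = 64 + 38 + 68 + 69 = 239

239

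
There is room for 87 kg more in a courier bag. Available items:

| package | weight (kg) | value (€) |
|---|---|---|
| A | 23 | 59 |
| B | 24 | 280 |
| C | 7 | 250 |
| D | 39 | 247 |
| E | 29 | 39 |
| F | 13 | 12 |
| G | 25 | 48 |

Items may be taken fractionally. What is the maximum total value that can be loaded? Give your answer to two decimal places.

820.61

Order: C (250/7=35.71) > B (280/24=11.67) > D (247/39=6.33) > A (59/23=2.57) > G (48/25=1.92) > E (39/29=1.34) > F (12/13=0.92)
Fill: take C (7 @ 250) → take B (24 @ 280) → take D (39 @ 247) → take 17/23 of A → 43.61; 87/87 used.
Total value = 820.61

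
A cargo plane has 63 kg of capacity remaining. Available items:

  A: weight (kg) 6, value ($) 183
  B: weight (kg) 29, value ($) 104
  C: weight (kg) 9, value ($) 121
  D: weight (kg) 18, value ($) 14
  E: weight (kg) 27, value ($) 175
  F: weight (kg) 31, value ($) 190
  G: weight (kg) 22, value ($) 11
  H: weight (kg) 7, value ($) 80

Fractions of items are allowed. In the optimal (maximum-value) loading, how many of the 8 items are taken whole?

Greedy by value/weight ratio, highest first.
Order: A (183/6=30.50) > C (121/9=13.44) > H (80/7=11.43) > E (175/27=6.48) > F (190/31=6.13) > B (104/29=3.59) > D (14/18=0.78) > G (11/22=0.50)
Fill: take A (6 @ 183) → take C (9 @ 121) → take H (7 @ 80) → take E (27 @ 175) → take 14/31 of F → 85.81; 63/63 used.
4 item(s) taken whole; one partial (take 14/31 of F).

4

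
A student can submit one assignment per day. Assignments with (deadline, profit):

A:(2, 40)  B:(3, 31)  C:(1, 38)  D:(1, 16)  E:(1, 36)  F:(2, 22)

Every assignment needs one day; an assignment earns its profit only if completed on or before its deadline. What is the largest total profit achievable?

By profit: A(d2,40), C(d1,38), E(d1,36), B(d3,31), F(d2,22), D(d1,16)
A→slot 2; C→slot 1; E skipped; B→slot 3; F skipped; D skipped.
Profit = 38 + 40 + 31 = 109

109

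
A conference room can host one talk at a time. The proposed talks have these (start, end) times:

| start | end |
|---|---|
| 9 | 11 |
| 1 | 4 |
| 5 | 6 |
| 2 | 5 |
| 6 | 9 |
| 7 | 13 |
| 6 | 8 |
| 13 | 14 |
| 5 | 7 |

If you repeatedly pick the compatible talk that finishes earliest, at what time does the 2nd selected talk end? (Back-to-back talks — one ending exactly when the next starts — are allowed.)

6

Order by finish time; keep every interval that doesn't clash with the previous kept one.
Sorted by end: (1,4)  (2,5)  (5,6)  (5,7)  (6,8)  (6,9)  (9,11)  (7,13)  (13,14)
take (1,4); take (5,6); take (6,8); take (9,11); take (13,14).
Selected: (1,4) (5,6) (6,8) (9,11) (13,14)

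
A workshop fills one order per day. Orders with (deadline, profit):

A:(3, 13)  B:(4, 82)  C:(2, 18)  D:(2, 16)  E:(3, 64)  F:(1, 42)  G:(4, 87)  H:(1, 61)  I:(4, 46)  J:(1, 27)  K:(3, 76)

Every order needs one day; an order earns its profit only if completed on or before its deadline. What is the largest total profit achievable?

309

By profit: G(d4,87), B(d4,82), K(d3,76), E(d3,64), H(d1,61), I(d4,46), F(d1,42), J(d1,27), C(d2,18), D(d2,16), A(d3,13)
G→slot 4; B→slot 3; K→slot 2; E→slot 1; H skipped; I skipped; F skipped; J skipped; C skipped; D skipped; A skipped.
Profit = 64 + 76 + 82 + 87 = 309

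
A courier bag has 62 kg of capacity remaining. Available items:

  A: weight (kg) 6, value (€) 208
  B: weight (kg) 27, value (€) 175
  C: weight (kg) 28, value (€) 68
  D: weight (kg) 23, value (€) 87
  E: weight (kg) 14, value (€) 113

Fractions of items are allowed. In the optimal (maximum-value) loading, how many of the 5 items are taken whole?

3

Order: A (208/6=34.67) > E (113/14=8.07) > B (175/27=6.48) > D (87/23=3.78) > C (68/28=2.43)
Fill: take A (6 @ 208) → take E (14 @ 113) → take B (27 @ 175) → take 15/23 of D → 56.74; 62/62 used.
3 item(s) taken whole; one partial (take 15/23 of D).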